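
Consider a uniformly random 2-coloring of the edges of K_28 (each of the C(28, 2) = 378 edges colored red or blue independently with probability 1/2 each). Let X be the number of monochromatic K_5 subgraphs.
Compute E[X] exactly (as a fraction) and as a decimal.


Let X = Σ_S X_S over the C(28, 5) = 98280 subsets S of size 5, where X_S = 1 if the K_5 on S is monochromatic.
For a fixed S, the K_5 on S has C(5, 2) = 10 edges. P[all 10 edges red] = (1/2)^10, and likewise for blue, so P[monochromatic] = 2·(1/2)^10 = 2^{1 − 10} = 1/512.
By linearity: E[X] = C(28, 5) · 2^{1 − 10} = 98280 · 1/512 = 12285/64.
Numerically: E[X] ≈ 191.95312.

E[X] = C(28,5)·2^(1−C(5,2)) = 12285/64 ≈ 191.95312.


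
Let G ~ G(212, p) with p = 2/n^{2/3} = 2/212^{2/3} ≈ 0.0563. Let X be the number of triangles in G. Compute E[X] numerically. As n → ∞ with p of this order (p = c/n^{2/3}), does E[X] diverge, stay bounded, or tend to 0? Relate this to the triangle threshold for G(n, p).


Number of potential triangles: C(212, 3) = 1565620.
Each occurs with probability p³ ≈ (0.0563)³ ≈ 1.77999e-04.
By linearity: E[X] = C(212, 3)·p³ ≈ 1565620 · 1.77999e-04 ≈ 278.679.
Since α = 2/3 < 1, p = c/n^{2/3} ≫ 1/n is above the triangle threshold p ~ 1/n. Asymptotically E[X] ~ (c³/6)·n^{3(1−α)} = (2³/6)·n^{1} → ∞; triangles are abundant w.h.p.

E[X] ≈ 278.679; in regime p = Θ(1/n^{2/3}) E[X] diverges (above the triangle threshold p ~ 1/n).


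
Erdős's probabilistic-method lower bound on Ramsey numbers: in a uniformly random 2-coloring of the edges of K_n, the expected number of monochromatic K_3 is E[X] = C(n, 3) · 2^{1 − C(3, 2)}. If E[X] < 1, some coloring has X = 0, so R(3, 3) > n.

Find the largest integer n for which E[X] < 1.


We need C(n, 3) · 2^{1 − 3} < 1, i.e. C(n, 3) < 2^{3 − 1} = 4.
Check values of n near the boundary:
  n = 3: C(3, 3) = 1; 1 < 4? YES
  n = 4: C(4, 3) = 4; 4 < 4? NO
  n = 5: C(5, 3) = 10; 10 < 4? NO
  n = 6: C(6, 3) = 20; 20 < 4? NO
The largest n with C(n, 3) < 4 is n = 3 (where E[X] = 1/4 ≈ 0.2500000). Hence R(3, 3) > 3, i.e. R(3, 3) ≥ 4.

Largest n = 3; hence R(3, 3) > 3.


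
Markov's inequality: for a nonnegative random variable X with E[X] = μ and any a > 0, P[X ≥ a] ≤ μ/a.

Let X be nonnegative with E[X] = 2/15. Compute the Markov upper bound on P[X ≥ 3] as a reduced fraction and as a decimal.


μ = E[X] = 2/15, a = 3.
Markov: P[X ≥ 3] ≤ μ/a = (2/15)/3 = 2/45.
Numerically: ≈ 0.044.
(Since a = 3 > μ = 0.133, the bound 2/45 is < 1 and informative.)

P[X ≥ 3] ≤ 2/45 ≈ 0.044.


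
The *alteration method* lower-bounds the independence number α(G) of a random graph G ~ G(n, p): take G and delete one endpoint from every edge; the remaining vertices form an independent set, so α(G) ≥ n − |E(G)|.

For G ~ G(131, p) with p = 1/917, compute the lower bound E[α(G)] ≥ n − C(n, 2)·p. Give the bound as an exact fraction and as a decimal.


E[|E(G)|] = C(131, 2)·p = 8515 · (1/917) = 65/7.
E[α(G)] ≥ n − E[|E(G)|] = 131 − 65/7 = 852/7.
Numerically: ≈ 121.71429.
(This is only a lower bound; the true E[α(G)] may be larger.)

E[α(G)] ≥ 852/7 ≈ 121.71429.


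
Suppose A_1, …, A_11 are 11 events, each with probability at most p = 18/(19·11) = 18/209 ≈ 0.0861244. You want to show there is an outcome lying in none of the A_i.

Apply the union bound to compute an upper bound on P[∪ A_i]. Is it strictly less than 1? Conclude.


Union bound: P[∪_{i=1}^{11} A_i] ≤ Σ_i P[A_i] ≤ 11·p = 11·(18/209) = 18/19.
Numerically: 18/19 ≈ 0.9473684.
Is 18/19 < 1? YES.
Since P[∪ A_i] ≤ 18/19 < 1, the complement has P[∩ A_i^c] ≥ 1 − 18/19 = 1/19 > 0, so some outcome avoids every A_i.

11·p = 18/19 ≈ 0.9473684; existence CERTIFIED by the union bound.


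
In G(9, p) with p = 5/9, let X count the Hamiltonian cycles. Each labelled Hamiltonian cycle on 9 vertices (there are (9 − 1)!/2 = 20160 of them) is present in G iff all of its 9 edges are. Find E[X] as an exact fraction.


K_9 has (9 − 1)!/2 = 20160 labelled Hamiltonian cycles.
For each such Hamiltonian cycle H, let X_H = 1 if all 9 edges of H are present in G. Then P[X_H = 1] = p^{9} = (5/9)^{9} = 1953125/387420489.
By linearity of expectation: E[X] = Σ_H E[X_H] = 20160 · p^{9} = 20160 · 1953125/387420489 = 4375000000/43046721.
Numerically: E[X] ≈ 101.63.

E[X] = 20160 · (5/9)^{9} = 4375000000/43046721 ≈ 101.63.


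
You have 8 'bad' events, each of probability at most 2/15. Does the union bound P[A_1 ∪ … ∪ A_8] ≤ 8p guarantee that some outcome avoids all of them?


Union bound: P[∪_{i=1}^{8} A_i] ≤ Σ_i P[A_i] ≤ 8·p = 8·(2/15) = 16/15.
Numerically: 16/15 ≈ 1.066667.
Is 16/15 < 1? NO.
Since the bound 16/15 is ≥ 1, the union bound is uninformative here; it does NOT by itself certify existence.

8·p = 16/15 ≈ 1.066667; existence NOT certified by the union bound.


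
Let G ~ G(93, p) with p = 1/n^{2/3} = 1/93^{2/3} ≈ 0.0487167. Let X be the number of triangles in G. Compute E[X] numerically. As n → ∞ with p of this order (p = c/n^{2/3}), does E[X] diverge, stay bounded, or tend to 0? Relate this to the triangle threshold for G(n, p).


Number of potential triangles: C(93, 3) = 129766.
Each occurs with probability p³ ≈ (0.0487167)³ ≈ 1.15620303e-04.
By linearity: E[X] = C(93, 3)·p³ ≈ 129766 · 1.15620303e-04 ≈ 15.003584.
Since α = 2/3 < 1, p = c/n^{2/3} ≫ 1/n is above the triangle threshold p ~ 1/n. Asymptotically E[X] ~ (c³/6)·n^{3(1−α)} = (1³/6)·n^{1} → ∞; triangles are abundant w.h.p.

E[X] ≈ 15.003584; in regime p = Θ(1/n^{2/3}) E[X] diverges (above the triangle threshold p ~ 1/n).


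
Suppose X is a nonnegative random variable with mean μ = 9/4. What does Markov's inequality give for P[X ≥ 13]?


μ = E[X] = 9/4, a = 13.
Markov: P[X ≥ 13] ≤ μ/a = (9/4)/13 = 9/52.
Numerically: ≈ 0.1731.
(Since a = 13 > μ = 2.2500, the bound 9/52 is < 1 and informative.)

P[X ≥ 13] ≤ 9/52 ≈ 0.1731.


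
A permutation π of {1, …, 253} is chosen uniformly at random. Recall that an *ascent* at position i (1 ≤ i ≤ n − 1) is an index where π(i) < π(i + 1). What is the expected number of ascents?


Write X = Σ X_I over i = 1, …, 252, with X_I the indicator of one ascent.
There are 252 indicators.
For each fixed i, the pair (π(i), π(i+1)) is a uniformly random ordered pair of distinct values from {1, …, 253}; by symmetry P[π(i) < π(i+1)] = 1/2.
By linearity: E[X] = 252 · (1/2) = (253 − 1) · (1/2) = 126 ≈ 126.0000.

E[X] = 126 = 126.0000.


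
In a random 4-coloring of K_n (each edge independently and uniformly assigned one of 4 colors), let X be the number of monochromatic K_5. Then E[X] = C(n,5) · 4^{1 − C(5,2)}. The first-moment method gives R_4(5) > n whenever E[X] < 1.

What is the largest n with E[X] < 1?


We need C(n, 5) · 4^{1 − 10} < 1, i.e. C(n, 5) < 4^{10 − 1} = 262144.
Check values of n near the boundary:
  n = 29: C(29, 5) = 118755; 118755 < 262144? YES
  n = 30: C(30, 5) = 142506; 142506 < 262144? YES
  n = 31: C(31, 5) = 169911; 169911 < 262144? YES
  n = 32: C(32, 5) = 201376; 201376 < 262144? YES
  n = 33: C(33, 5) = 237336; 237336 < 262144? YES
  n = 34: C(34, 5) = 278256; 278256 < 262144? NO
  n = 35: C(35, 5) = 324632; 324632 < 262144? NO
The largest n with C(n, 5) < 262144 is n = 33 (where E[X] = 29667/32768 ≈ 0.905365). Hence R_4(5) > 33, i.e. R_4(5) ≥ 34.

Largest n = 33; hence R_4(5) > 33.


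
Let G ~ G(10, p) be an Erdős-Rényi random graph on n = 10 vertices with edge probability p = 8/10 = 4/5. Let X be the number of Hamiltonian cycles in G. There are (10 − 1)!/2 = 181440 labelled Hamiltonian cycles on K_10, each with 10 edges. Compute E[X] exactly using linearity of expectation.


K_10 has (10 − 1)!/2 = 181440 labelled Hamiltonian cycles.
For each such Hamiltonian cycle H, let X_H = 1 if all 10 edges of H are present in G. Then P[X_H = 1] = p^{10} = (4/5)^{10} = 1048576/9765625.
By linearity of expectation: E[X] = Σ_H E[X_H] = 181440 · p^{10} = 181440 · 1048576/9765625 = 38050725888/1953125.
Numerically: E[X] ≈ 19482.

E[X] = 181440 · (4/5)^{10} = 38050725888/1953125 ≈ 19482.


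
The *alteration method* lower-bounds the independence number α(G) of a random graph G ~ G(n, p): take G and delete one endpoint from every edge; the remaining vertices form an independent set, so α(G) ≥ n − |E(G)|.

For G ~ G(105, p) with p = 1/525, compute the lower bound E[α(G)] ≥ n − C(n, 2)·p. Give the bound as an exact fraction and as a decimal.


E[|E(G)|] = C(105, 2)·p = 5460 · (1/525) = 52/5.
E[α(G)] ≥ n − E[|E(G)|] = 105 − 52/5 = 473/5.
Numerically: ≈ 94.600000.
(This is only a lower bound; the true E[α(G)] may be larger.)

E[α(G)] ≥ 473/5 ≈ 94.600000.


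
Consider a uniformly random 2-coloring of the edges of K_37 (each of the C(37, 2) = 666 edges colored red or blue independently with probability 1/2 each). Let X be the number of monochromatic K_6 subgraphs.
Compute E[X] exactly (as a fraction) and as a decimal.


Let X = Σ_S X_S over the C(37, 6) = 2324784 subsets S of size 6, where X_S = 1 if the K_6 on S is monochromatic.
For a fixed S, the K_6 on S has C(6, 2) = 15 edges. P[all 15 edges red] = (1/2)^15, and likewise for blue, so P[monochromatic] = 2·(1/2)^15 = 2^{1 − 15} = 1/16384.
By linearity of expectation: E[X] = C(37, 6) · 2^{1 − 15} = 2324784 · 1/16384 = 145299/1024.
Numerically: E[X] ≈ 141.893555.

E[X] = C(37,6)·2^(1−C(6,2)) = 145299/1024 ≈ 141.893555.


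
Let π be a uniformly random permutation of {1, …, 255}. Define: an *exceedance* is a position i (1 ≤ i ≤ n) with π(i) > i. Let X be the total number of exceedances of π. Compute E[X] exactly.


Write X = Σ_{i=1}^{255} X_i, where X_i = 1_{π(i) > i}.
For each fixed i, π(i) is uniform over {1, …, 255} (marginal of a uniform permutation), so P[π(i) > i] = (n − i)/n. Summing: Σ_{i=1}^{255} (n − i)/n = (0 + 1 + … + 254)/255 = 255(255 − 1)/(2·255) = (255 − 1)/2.
Hence E[X] = Σ_{i=1}^{255} (255 − i)/255 = 127 ≈ 127.000000.

E[X] = 127 = 127.000000.


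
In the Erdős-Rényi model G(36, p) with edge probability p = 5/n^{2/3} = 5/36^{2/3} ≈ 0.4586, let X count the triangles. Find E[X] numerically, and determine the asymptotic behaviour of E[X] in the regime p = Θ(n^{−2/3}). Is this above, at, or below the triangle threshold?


Number of potential triangles: C(36, 3) = 7140.
Each occurs with probability p³ ≈ (0.4586)³ ≈ 9.645062e-02.
By linearity: E[X] = C(36, 3)·p³ ≈ 7140 · 9.645062e-02 ≈ 688.6574.
Since α = 2/3 < 1, p = c/n^{2/3} ≫ 1/n is above the triangle threshold p ~ 1/n. Asymptotically E[X] ~ (c³/6)·n^{3(1−α)} = (5³/6)·n^{1} → ∞; triangles are abundant w.h.p.

E[X] ≈ 688.6574; in regime p = Θ(1/n^{2/3}) E[X] diverges (above the triangle threshold p ~ 1/n).


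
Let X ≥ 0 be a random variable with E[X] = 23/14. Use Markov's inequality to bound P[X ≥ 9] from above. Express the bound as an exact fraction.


μ = E[X] = 23/14, a = 9.
Markov: P[X ≥ 9] ≤ μ/a = (23/14)/9 = 23/126.
Numerically: ≈ 0.1825.
(Since a = 9 > μ = 1.6429, the bound 23/126 is < 1 and informative.)

P[X ≥ 9] ≤ 23/126 ≈ 0.1825.


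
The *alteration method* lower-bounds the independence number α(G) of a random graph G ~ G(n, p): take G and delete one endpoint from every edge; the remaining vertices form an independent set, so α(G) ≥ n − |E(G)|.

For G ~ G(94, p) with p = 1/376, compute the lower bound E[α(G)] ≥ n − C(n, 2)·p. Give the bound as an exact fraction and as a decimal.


E[|E(G)|] = C(94, 2)·p = 4371 · (1/376) = 93/8.
E[α(G)] ≥ n − E[|E(G)|] = 94 − 93/8 = 659/8.
Numerically: ≈ 82.375000.
(This is only a lower bound; the true E[α(G)] may be larger.)

E[α(G)] ≥ 659/8 ≈ 82.375000.


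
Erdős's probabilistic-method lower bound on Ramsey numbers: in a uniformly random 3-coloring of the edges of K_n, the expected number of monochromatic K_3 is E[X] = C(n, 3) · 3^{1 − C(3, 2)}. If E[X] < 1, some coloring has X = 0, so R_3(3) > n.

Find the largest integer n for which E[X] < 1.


We need C(n, 3) · 3^{1 − 3} < 1, i.e. C(n, 3) < 3^{3 − 1} = 9.
Check values of n near the boundary:
  n = 3: C(3, 3) = 1; 1 < 9? YES
  n = 4: C(4, 3) = 4; 4 < 9? YES
  n = 5: C(5, 3) = 10; 10 < 9? NO
  n = 6: C(6, 3) = 20; 20 < 9? NO
  n = 7: C(7, 3) = 35; 35 < 9? NO
The largest n with C(n, 3) < 9 is n = 4 (where E[X] = 4/9 ≈ 0.444444). Hence R_3(3) > 4, i.e. R_3(3) ≥ 5.

Largest n = 4; hence R_3(3) > 4.


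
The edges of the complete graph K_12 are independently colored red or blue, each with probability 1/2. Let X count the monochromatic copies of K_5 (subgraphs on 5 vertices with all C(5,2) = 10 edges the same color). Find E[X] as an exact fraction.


Let X = Σ_S X_S over the C(12, 5) = 792 subsets S of size 5, where X_S = 1 if the K_5 on S is monochromatic.
For a fixed S, the K_5 on S has C(5, 2) = 10 edges. P[all 10 edges red] = (1/2)^10, and likewise for blue, so P[monochromatic] = 2·(1/2)^10 = 2^{1 − 10} = 1/512.
By linearity: E[X] = C(12, 5) · 2^{1 − 10} = 792 · 1/512 = 99/64.
Numerically: E[X] ≈ 1.5469.

E[X] = C(12,5)·2^(1−C(5,2)) = 99/64 ≈ 1.5469.


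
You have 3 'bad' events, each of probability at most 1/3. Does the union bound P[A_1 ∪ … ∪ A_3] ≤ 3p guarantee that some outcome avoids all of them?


Union bound: P[∪_{i=1}^{3} A_i] ≤ Σ_i P[A_i] ≤ 3·p = 3·(1/3) = 1.
Numerically: 1 ≈ 1.00000.
Is 1 < 1? NO.
Since the bound 1 is ≥ 1, the union bound is uninformative here; it does NOT by itself certify existence.

3·p = 1 ≈ 1.00000; existence NOT certified by the union bound.


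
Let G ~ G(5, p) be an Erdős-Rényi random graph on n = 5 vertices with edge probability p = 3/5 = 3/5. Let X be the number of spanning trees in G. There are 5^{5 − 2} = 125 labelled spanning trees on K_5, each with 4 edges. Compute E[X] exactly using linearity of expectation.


K_5 has 5^{5 − 2} = 125 labelled spanning trees.
For each such spanning tree H, let X_H = 1 if all 4 edges of H are present in G. Then P[X_H = 1] = p^{4} = (3/5)^{4} = 81/625.
By linearity of expectation: E[X] = Σ_H E[X_H] = 125 · p^{4} = 125 · 81/625 = 81/5.
Numerically: E[X] ≈ 16.2.

E[X] = 125 · (3/5)^{4} = 81/5 ≈ 16.2.


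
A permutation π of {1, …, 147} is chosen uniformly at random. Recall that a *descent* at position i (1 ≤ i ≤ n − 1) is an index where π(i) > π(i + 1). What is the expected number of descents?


Write X = Σ X_I over i = 1, …, 146, with X_I the indicator of one descent.
There are 146 indicators.
For each fixed i, the pair (π(i), π(i+1)) is a uniformly random ordered pair of distinct values from {1, …, 147}; by symmetry P[π(i) > π(i+1)] = 1/2.
By linearity: E[X] = 146 · (1/2) = (147 − 1) · (1/2) = 73 ≈ 73.0000.

E[X] = 73 = 73.0000.


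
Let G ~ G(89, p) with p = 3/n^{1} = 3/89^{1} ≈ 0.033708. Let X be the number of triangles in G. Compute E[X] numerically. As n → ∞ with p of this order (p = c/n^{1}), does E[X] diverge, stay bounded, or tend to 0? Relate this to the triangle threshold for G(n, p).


Number of potential triangles: C(89, 3) = 113564.
Each occurs with probability p³ ≈ (0.033708)³ ≈ 3.8299556e-05.
By linearity: E[X] = C(89, 3)·p³ ≈ 113564 · 3.8299556e-05 ≈ 4.34945.
Here α = 1, so p = 3/n is exactly at the triangle threshold p ~ 1/n. Asymptotically E[X] → c³/6 = 3³/6 = 9/2 ≈ 4.50000, a bounded constant. In this regime the triangle count is asymptotically Poisson(c³/6).

E[X] ≈ 4.34945; in regime p = Θ(1/n^{1}) E[X] stays bounded (at the triangle threshold p ~ 1/n).


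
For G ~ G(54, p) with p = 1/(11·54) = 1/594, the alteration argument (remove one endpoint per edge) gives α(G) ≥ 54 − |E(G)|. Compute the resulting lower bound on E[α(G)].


E[|E(G)|] = C(54, 2)·p = 1431 · (1/594) = 53/22.
E[α(G)] ≥ n − E[|E(G)|] = 54 − 53/22 = 1135/22.
Numerically: ≈ 51.590909.
(This is only a lower bound; the true E[α(G)] may be larger.)

E[α(G)] ≥ 1135/22 ≈ 51.590909.


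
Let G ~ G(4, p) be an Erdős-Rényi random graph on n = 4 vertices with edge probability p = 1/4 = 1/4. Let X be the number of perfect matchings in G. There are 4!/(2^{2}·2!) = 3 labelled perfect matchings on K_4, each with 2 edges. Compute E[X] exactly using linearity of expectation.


K_4 has 4!/(2^{2}·2!) = 3 labelled perfect matchings.
For each such perfect matching H, let X_H = 1 if all 2 edges of H are present in G. Then P[X_H = 1] = p^{2} = (1/4)^{2} = 1/16.
By linearity: E[X] = Σ_H E[X_H] = 3 · p^{2} = 3 · 1/16 = 3/16.
Numerically: E[X] ≈ 0.1875.

E[X] = 3 · (1/4)^{2} = 3/16 ≈ 0.1875.


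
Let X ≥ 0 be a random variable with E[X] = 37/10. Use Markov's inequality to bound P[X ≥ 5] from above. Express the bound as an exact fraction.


μ = E[X] = 37/10, a = 5.
Markov: P[X ≥ 5] ≤ μ/a = (37/10)/5 = 37/50.
Numerically: ≈ 0.74000.
(Since a = 5 > μ = 3.70000, the bound 37/50 is < 1 and informative.)

P[X ≥ 5] ≤ 37/50 ≈ 0.74000.


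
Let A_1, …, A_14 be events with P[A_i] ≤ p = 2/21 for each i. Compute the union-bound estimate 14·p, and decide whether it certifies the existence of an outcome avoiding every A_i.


Union bound: P[∪_{i=1}^{14} A_i] ≤ Σ_i P[A_i] ≤ 14·p = 14·(2/21) = 4/3.
Numerically: 4/3 ≈ 1.333333.
Is 4/3 < 1? NO.
Since the bound 4/3 is ≥ 1, the union bound is uninformative here; it does NOT by itself certify existence.

14·p = 4/3 ≈ 1.333333; existence NOT certified by the union bound.


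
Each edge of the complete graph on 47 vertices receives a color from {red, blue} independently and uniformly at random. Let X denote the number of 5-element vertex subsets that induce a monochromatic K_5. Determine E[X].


Let X = Σ_S X_S over the C(47, 5) = 1533939 subsets S of size 5, where X_S = 1 if the K_5 on S is monochromatic.
For a fixed S, the K_5 on S has C(5, 2) = 10 edges. P[all 10 edges red] = (1/2)^10, and likewise for blue, so P[monochromatic] = 2·(1/2)^10 = 2^{1 − 10} = 1/512.
By linearity of expectation: E[X] = C(47, 5) · 2^{1 − 10} = 1533939 · 1/512 = 1533939/512.
Numerically: E[X] ≈ 2995.974609.

E[X] = C(47,5)·2^(1−C(5,2)) = 1533939/512 ≈ 2995.974609.


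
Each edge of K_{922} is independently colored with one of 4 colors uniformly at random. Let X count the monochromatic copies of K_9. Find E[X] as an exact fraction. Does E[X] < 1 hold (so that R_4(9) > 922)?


E[X] = C(922, 9) · 4^{1 − 36} = 1275867683890227543270 · 4^{−35} = 1275867683890227543270/1180591620717411303424.
As a reduced fraction: E[X] = 637933841945113771635/590295810358705651712 ≈ 1.080702.
Is E[X] < 1? NO.
Since E[X] ≥ 1, the first-moment bound is inconclusive at n = 922; it does NOT by itself certify R_4(9) > 922.

E[X] = 637933841945113771635/590295810358705651712 ≈ 1.080702; E[X] ≥ 1; first-moment method inconclusive here.


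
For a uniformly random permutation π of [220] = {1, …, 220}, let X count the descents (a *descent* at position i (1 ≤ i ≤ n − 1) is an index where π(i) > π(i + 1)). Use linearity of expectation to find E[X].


Write X = Σ X_I over i = 1, …, 219, with X_I the indicator of one descent.
There are 219 indicators.
For each fixed i, the pair (π(i), π(i+1)) is a uniformly random ordered pair of distinct values from {1, …, 220}; by symmetry P[π(i) > π(i+1)] = 1/2.
By linearity: E[X] = 219 · (1/2) = (220 − 1) · (1/2) = 219/2 ≈ 109.500000.

E[X] = 219/2 = 109.500000.


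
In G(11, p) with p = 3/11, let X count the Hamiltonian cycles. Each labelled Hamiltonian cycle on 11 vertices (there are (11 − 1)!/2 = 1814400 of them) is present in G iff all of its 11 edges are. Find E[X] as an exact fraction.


K_11 has (11 − 1)!/2 = 1814400 labelled Hamiltonian cycles.
For each such Hamiltonian cycle H, let X_H = 1 if all 11 edges of H are present in G. Then P[X_H = 1] = p^{11} = (3/11)^{11} = 177147/285311670611.
By linearity of expectation: E[X] = Σ_H E[X_H] = 1814400 · p^{11} = 1814400 · 177147/285311670611 = 321415516800/285311670611.
Numerically: E[X] ≈ 1.12654.

E[X] = 1814400 · (3/11)^{11} = 321415516800/285311670611 ≈ 1.12654.


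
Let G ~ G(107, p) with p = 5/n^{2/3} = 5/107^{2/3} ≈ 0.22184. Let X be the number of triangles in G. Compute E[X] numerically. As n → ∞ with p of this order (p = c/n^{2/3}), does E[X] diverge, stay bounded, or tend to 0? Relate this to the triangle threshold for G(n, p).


Number of potential triangles: C(107, 3) = 198485.
Each occurs with probability p³ ≈ (0.22184)³ ≈ 1.0917984e-02.
By linearity: E[X] = C(107, 3)·p³ ≈ 198485 · 1.0917984e-02 ≈ 2167.05607.
Since α = 2/3 < 1, p = c/n^{2/3} ≫ 1/n is above the triangle threshold p ~ 1/n. Asymptotically E[X] ~ (c³/6)·n^{3(1−α)} = (5³/6)·n^{1} → ∞; triangles are abundant w.h.p.

E[X] ≈ 2167.05607; in regime p = Θ(1/n^{2/3}) E[X] diverges (above the triangle threshold p ~ 1/n).


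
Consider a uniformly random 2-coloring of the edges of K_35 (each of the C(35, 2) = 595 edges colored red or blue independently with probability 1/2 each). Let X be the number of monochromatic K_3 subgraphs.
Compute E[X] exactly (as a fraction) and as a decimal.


Let X = Σ_S X_S over the C(35, 3) = 6545 subsets S of size 3, where X_S = 1 if the K_3 on S is monochromatic.
For a fixed S, the K_3 on S has C(3, 2) = 3 edges. P[all 3 edges red] = (1/2)^3, and likewise for blue, so P[monochromatic] = 2·(1/2)^3 = 2^{1 − 3} = 1/4.
By linearity: E[X] = C(35, 3) · 2^{1 − 3} = 6545 · 1/4 = 6545/4.
Numerically: E[X] ≈ 1636.250.

E[X] = C(35,3)·2^(1−C(3,2)) = 6545/4 ≈ 1636.250.


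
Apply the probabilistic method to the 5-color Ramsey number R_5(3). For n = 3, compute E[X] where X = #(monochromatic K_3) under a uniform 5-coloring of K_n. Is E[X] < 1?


E[X] = C(3, 3) · 5^{1 − 3} = 1 · 5^{−2} = 1/25.
As a reduced fraction: E[X] = 1/25 ≈ 0.040000.
Is E[X] < 1? YES.
Since E[X] < 1, there exists a 5-coloring of K_{3} with no monochromatic K_3; hence R_5(3) > 3.

E[X] = 1/25 ≈ 0.040000; E[X] < 1, so R_5(3) > 3.


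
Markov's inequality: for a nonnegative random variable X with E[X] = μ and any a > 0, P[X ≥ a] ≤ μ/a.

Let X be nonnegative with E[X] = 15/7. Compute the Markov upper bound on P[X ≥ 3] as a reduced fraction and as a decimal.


μ = E[X] = 15/7, a = 3.
Markov: P[X ≥ 3] ≤ μ/a = (15/7)/3 = 5/7.
Numerically: ≈ 0.7143.
(Since a = 3 > μ = 2.1429, the bound 5/7 is < 1 and informative.)

P[X ≥ 3] ≤ 5/7 ≈ 0.7143.


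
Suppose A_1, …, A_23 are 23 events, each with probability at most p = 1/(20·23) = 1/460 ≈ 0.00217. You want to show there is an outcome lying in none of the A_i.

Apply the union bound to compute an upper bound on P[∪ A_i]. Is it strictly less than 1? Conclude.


Union bound: P[∪_{i=1}^{23} A_i] ≤ Σ_i P[A_i] ≤ 23·p = 23·(1/460) = 1/20.
Numerically: 1/20 ≈ 0.05000.
Is 1/20 < 1? YES.
Since P[∪ A_i] ≤ 1/20 < 1, the complement has P[∩ A_i^c] ≥ 1 − 1/20 = 19/20 > 0, so some outcome avoids every A_i.

23·p = 1/20 ≈ 0.05000; existence CERTIFIED by the union bound.


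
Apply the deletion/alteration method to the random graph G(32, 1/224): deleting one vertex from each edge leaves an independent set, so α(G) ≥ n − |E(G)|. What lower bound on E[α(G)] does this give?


E[|E(G)|] = C(32, 2)·p = 496 · (1/224) = 31/14.
E[α(G)] ≥ n − E[|E(G)|] = 32 − 31/14 = 417/14.
Numerically: ≈ 29.785714.
(This is only a lower bound; the true E[α(G)] may be larger.)

E[α(G)] ≥ 417/14 ≈ 29.785714.


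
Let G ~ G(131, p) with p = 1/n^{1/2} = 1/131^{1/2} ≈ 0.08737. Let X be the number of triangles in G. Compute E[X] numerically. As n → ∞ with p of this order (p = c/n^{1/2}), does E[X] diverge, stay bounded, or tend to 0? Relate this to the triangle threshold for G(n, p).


Number of potential triangles: C(131, 3) = 366145.
Each occurs with probability p³ ≈ (0.08737)³ ≈ 6.669497e-04.
By linearity: E[X] = C(131, 3)·p³ ≈ 366145 · 6.669497e-04 ≈ 244.2003.
Since α = 1/2 < 1, p = c/n^{1/2} ≫ 1/n is above the triangle threshold p ~ 1/n. Asymptotically E[X] ~ (c³/6)·n^{3(1−α)} = (1³/6)·n^{1.5} → ∞; triangles are abundant w.h.p.

E[X] ≈ 244.2003; in regime p = Θ(1/n^{1/2}) E[X] diverges (above the triangle threshold p ~ 1/n).


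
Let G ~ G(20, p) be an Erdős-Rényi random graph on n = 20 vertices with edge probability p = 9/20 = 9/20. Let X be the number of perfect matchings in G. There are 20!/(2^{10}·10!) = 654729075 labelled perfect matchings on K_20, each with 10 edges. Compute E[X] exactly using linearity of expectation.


K_20 has 20!/(2^{10}·10!) = 654729075 labelled perfect matchings.
For each such perfect matching H, let X_H = 1 if all 10 edges of H are present in G. Then P[X_H = 1] = p^{10} = (9/20)^{10} = 3486784401/10240000000000.
By linearity: E[X] = Σ_H E[X_H] = 654729075 · p^{10} = 654729075 · 3486784401/10240000000000 = 91315965023646363/409600000000.
Numerically: E[X] ≈ 2.23e+05.

E[X] = 654729075 · (9/20)^{10} = 91315965023646363/409600000000 ≈ 2.23e+05.


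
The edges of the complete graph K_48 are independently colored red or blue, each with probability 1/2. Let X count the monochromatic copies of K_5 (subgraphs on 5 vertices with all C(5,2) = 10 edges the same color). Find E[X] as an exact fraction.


Let X = Σ_S X_S over the C(48, 5) = 1712304 subsets S of size 5, where X_S = 1 if the K_5 on S is monochromatic.
For a fixed S, the K_5 on S has C(5, 2) = 10 edges. P[all 10 edges red] = (1/2)^10, and likewise for blue, so P[monochromatic] = 2·(1/2)^10 = 2^{1 − 10} = 1/512.
By linearity of expectation: E[X] = C(48, 5) · 2^{1 − 10} = 1712304 · 1/512 = 107019/32.
Numerically: E[X] ≈ 3344.344.

E[X] = C(48,5)·2^(1−C(5,2)) = 107019/32 ≈ 3344.344.


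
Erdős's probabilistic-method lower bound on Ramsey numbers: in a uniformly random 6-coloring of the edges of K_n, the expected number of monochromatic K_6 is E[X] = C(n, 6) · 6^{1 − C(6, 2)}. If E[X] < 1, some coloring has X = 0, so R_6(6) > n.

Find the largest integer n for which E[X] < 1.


We need C(n, 6) · 6^{1 − 15} < 1, i.e. C(n, 6) < 6^{15 − 1} = 78364164096.
Check values of n near the boundary:
  n = 196: C(196, 6) = 72887293024; 72887293024 < 78364164096? YES
  n = 197: C(197, 6) = 75176946208; 75176946208 < 78364164096? YES
  n = 198: C(198, 6) = 77526225777; 77526225777 < 78364164096? YES
  n = 199: C(199, 6) = 79936367511; 79936367511 < 78364164096? NO
  n = 200: C(200, 6) = 82408626300; 82408626300 < 78364164096? NO
The largest n with C(n, 6) < 78364164096 is n = 198 (where E[X] = 25842075259/26121388032 ≈ 0.989307). Hence R_6(6) > 198, i.e. R_6(6) ≥ 199.

Largest n = 198; hence R_6(6) > 198.


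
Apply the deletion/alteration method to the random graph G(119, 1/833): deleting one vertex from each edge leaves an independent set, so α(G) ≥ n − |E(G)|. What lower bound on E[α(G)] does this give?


E[|E(G)|] = C(119, 2)·p = 7021 · (1/833) = 59/7.
E[α(G)] ≥ n − E[|E(G)|] = 119 − 59/7 = 774/7.
Numerically: ≈ 110.571.
(This is only a lower bound; the true E[α(G)] may be larger.)

E[α(G)] ≥ 774/7 ≈ 110.571.


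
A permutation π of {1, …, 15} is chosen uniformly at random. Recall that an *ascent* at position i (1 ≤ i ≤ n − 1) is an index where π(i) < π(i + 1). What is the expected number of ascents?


Write X = Σ X_I over i = 1, …, 14, with X_I the indicator of one ascent.
There are 14 indicators.
For each fixed i, the pair (π(i), π(i+1)) is a uniformly random ordered pair of distinct values from {1, …, 15}; by symmetry P[π(i) < π(i+1)] = 1/2.
By linearity: E[X] = 14 · (1/2) = (15 − 1) · (1/2) = 7 ≈ 7.000000.

E[X] = 7 = 7.000000.


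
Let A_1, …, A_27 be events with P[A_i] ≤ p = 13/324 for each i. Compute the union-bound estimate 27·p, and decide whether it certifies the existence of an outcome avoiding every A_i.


Union bound: P[∪_{i=1}^{27} A_i] ≤ Σ_i P[A_i] ≤ 27·p = 27·(13/324) = 13/12.
Numerically: 13/12 ≈ 1.083333.
Is 13/12 < 1? NO.
Since the bound 13/12 is ≥ 1, the union bound is uninformative here; it does NOT by itself certify existence.

27·p = 13/12 ≈ 1.083333; existence NOT certified by the union bound.


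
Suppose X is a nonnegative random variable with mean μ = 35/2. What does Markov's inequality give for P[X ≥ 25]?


μ = E[X] = 35/2, a = 25.
Markov: P[X ≥ 25] ≤ μ/a = (35/2)/25 = 7/10.
Numerically: ≈ 0.700.
(Since a = 25 > μ = 17.500, the bound 7/10 is < 1 and informative.)

P[X ≥ 25] ≤ 7/10 ≈ 0.700.


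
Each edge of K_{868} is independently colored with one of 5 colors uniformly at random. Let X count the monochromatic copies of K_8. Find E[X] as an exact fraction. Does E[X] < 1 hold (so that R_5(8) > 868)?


E[X] = C(868, 8) · 5^{1 − 28} = 7737261125902834428 · 5^{−27} = 7737261125902834428/7450580596923828125.
As a reduced fraction: E[X] = 7737261125902834428/7450580596923828125 ≈ 1.0384776.
Is E[X] < 1? NO.
Since E[X] ≥ 1, the first-moment bound is inconclusive at n = 868; it does NOT by itself certify R_5(8) > 868.

E[X] = 7737261125902834428/7450580596923828125 ≈ 1.0384776; E[X] ≥ 1; first-moment method inconclusive here.


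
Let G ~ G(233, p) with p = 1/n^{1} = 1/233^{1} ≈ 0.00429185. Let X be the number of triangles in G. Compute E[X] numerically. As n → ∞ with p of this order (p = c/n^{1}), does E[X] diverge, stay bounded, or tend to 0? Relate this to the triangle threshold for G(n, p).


Number of potential triangles: C(233, 3) = 2081156.
Each occurs with probability p³ ≈ (0.00429185)³ ≈ 7.90555268e-08.
By linearity: E[X] = C(233, 3)·p³ ≈ 2081156 · 7.90555268e-08 ≈ 0.164527.
Here α = 1, so p = 1/n is exactly at the triangle threshold p ~ 1/n. Asymptotically E[X] → c³/6 = 1³/6 = 1/6 ≈ 0.166667, a bounded constant. In this regime the triangle count is asymptotically Poisson(c³/6).

E[X] ≈ 0.164527; in regime p = Θ(1/n^{1}) E[X] stays bounded (at the triangle threshold p ~ 1/n).


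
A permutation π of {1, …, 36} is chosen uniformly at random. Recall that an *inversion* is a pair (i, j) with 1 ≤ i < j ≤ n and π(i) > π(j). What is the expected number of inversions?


Write X = Σ X_I over the C(36, 2) = 630 pairs i < j, with X_I the indicator of one inversion.
There are 630 indicators.
For each fixed pair i < j, the values π(i) and π(j) are two distinct elements of {1, …, 36} in uniformly random order; by symmetry P[π(i) > π(j)] = 1/2.
By linearity: E[X] = 630 · (1/2) = C(36, 2) · (1/2) = 630/2 = 315 ≈ 315.000.

E[X] = 315 = 315.000.


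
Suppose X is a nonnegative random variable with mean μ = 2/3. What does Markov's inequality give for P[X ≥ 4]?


μ = E[X] = 2/3, a = 4.
Markov: P[X ≥ 4] ≤ μ/a = (2/3)/4 = 1/6.
Numerically: ≈ 0.1667.
(Since a = 4 > μ = 0.6667, the bound 1/6 is < 1 and informative.)

P[X ≥ 4] ≤ 1/6 ≈ 0.1667.


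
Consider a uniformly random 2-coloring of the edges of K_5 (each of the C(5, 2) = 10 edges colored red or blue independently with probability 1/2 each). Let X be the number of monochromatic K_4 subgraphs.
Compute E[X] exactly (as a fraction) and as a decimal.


Let X = Σ_S X_S over the C(5, 4) = 5 subsets S of size 4, where X_S = 1 if the K_4 on S is monochromatic.
For a fixed S, the K_4 on S has C(4, 2) = 6 edges. P[all 6 edges red] = (1/2)^6, and likewise for blue, so P[monochromatic] = 2·(1/2)^6 = 2^{1 − 6} = 1/32.
Summing: E[X] = C(5, 4) · 2^{1 − 6} = 5 · 1/32 = 5/32.
Numerically: E[X] ≈ 0.15625.

E[X] = C(5,4)·2^(1−C(4,2)) = 5/32 ≈ 0.15625.


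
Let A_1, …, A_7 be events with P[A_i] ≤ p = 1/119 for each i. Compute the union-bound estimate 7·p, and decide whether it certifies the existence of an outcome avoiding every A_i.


Union bound: P[∪_{i=1}^{7} A_i] ≤ Σ_i P[A_i] ≤ 7·p = 7·(1/119) = 1/17.
Numerically: 1/17 ≈ 0.0588235.
Is 1/17 < 1? YES.
Since P[∪ A_i] ≤ 1/17 < 1, the complement has P[∩ A_i^c] ≥ 1 − 1/17 = 16/17 > 0, so some outcome avoids every A_i.

7·p = 1/17 ≈ 0.0588235; existence CERTIFIED by the union bound.


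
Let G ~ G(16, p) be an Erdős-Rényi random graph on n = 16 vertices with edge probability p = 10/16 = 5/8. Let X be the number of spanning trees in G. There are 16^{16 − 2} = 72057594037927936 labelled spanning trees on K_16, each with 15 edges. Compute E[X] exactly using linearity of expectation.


K_16 has 16^{16 − 2} = 72057594037927936 labelled spanning trees.
For each such spanning tree H, let X_H = 1 if all 15 edges of H are present in G. Then P[X_H = 1] = p^{15} = (5/8)^{15} = 30517578125/35184372088832.
By linearity of expectation: E[X] = Σ_H E[X_H] = 72057594037927936 · p^{15} = 72057594037927936 · 30517578125/35184372088832 = 62500000000000.
Numerically: E[X] ≈ 6.25e+13.

E[X] = 72057594037927936 · (5/8)^{15} = 62500000000000 ≈ 6.25e+13.


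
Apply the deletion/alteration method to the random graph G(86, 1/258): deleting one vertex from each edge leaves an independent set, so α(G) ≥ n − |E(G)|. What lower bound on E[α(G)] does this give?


E[|E(G)|] = C(86, 2)·p = 3655 · (1/258) = 85/6.
E[α(G)] ≥ n − E[|E(G)|] = 86 − 85/6 = 431/6.
Numerically: ≈ 71.8333.
(This is only a lower bound; the true E[α(G)] may be larger.)

E[α(G)] ≥ 431/6 ≈ 71.8333.


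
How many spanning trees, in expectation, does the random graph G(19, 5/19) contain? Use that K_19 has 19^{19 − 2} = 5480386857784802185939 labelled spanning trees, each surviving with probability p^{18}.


K_19 has 19^{19 − 2} = 5480386857784802185939 labelled spanning trees.
For each such spanning tree H, let X_H = 1 if all 18 edges of H are present in G. Then P[X_H = 1] = p^{18} = (5/19)^{18} = 3814697265625/104127350297911241532841.
By linearity of expectation: E[X] = Σ_H E[X_H] = 5480386857784802185939 · p^{18} = 5480386857784802185939 · 3814697265625/104127350297911241532841 = 3814697265625/19.
Numerically: E[X] ≈ 2.0077e+11.

E[X] = 5480386857784802185939 · (5/19)^{18} = 3814697265625/19 ≈ 2.0077e+11.


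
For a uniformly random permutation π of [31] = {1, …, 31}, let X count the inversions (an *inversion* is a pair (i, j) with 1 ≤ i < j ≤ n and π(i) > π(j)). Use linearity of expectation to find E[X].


Write X = Σ X_I over the C(31, 2) = 465 pairs i < j, with X_I the indicator of one inversion.
There are 465 indicators.
For each fixed pair i < j, the values π(i) and π(j) are two distinct elements of {1, …, 31} in uniformly random order; by symmetry P[π(i) > π(j)] = 1/2.
By linearity: E[X] = 465 · (1/2) = C(31, 2) · (1/2) = 465/2 = 465/2 ≈ 232.50000.

E[X] = 465/2 = 232.50000.


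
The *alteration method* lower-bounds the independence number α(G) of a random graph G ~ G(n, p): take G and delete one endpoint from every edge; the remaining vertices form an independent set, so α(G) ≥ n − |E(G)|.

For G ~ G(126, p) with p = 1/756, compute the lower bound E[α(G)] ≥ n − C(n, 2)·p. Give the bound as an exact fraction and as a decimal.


E[|E(G)|] = C(126, 2)·p = 7875 · (1/756) = 125/12.
E[α(G)] ≥ n − E[|E(G)|] = 126 − 125/12 = 1387/12.
Numerically: ≈ 115.583333.
(This is only a lower bound; the true E[α(G)] may be larger.)

E[α(G)] ≥ 1387/12 ≈ 115.583333.


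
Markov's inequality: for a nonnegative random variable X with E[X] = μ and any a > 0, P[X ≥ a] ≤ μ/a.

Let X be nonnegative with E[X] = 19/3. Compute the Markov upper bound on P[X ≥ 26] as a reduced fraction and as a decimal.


μ = E[X] = 19/3, a = 26.
Markov: P[X ≥ 26] ≤ μ/a = (19/3)/26 = 19/78.
Numerically: ≈ 0.2436.
(Since a = 26 > μ = 6.3333, the bound 19/78 is < 1 and informative.)

P[X ≥ 26] ≤ 19/78 ≈ 0.2436.


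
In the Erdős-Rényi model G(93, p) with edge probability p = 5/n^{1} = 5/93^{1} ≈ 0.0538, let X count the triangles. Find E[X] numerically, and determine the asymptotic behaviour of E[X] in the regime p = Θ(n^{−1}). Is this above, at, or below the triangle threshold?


Number of potential triangles: C(93, 3) = 129766.
Each occurs with probability p³ ≈ (0.0538)³ ≈ 1.55404e-04.
By linearity: E[X] = C(93, 3)·p³ ≈ 129766 · 1.55404e-04 ≈ 20.166.
Here α = 1, so p = 5/n is exactly at the triangle threshold p ~ 1/n. Asymptotically E[X] → c³/6 = 5³/6 = 125/6 ≈ 20.833, a bounded constant. In this regime the triangle count is asymptotically Poisson(c³/6).

E[X] ≈ 20.166; in regime p = Θ(1/n^{1}) E[X] stays bounded (at the triangle threshold p ~ 1/n).


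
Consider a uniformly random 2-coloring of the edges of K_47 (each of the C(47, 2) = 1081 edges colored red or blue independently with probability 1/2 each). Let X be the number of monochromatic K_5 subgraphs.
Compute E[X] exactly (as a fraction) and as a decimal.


Let X = Σ_S X_S over the C(47, 5) = 1533939 subsets S of size 5, where X_S = 1 if the K_5 on S is monochromatic.
For a fixed S, the K_5 on S has C(5, 2) = 10 edges. P[all 10 edges red] = (1/2)^10, and likewise for blue, so P[monochromatic] = 2·(1/2)^10 = 2^{1 − 10} = 1/512.
By linearity: E[X] = C(47, 5) · 2^{1 − 10} = 1533939 · 1/512 = 1533939/512.
Numerically: E[X] ≈ 2995.975.

E[X] = C(47,5)·2^(1−C(5,2)) = 1533939/512 ≈ 2995.975.


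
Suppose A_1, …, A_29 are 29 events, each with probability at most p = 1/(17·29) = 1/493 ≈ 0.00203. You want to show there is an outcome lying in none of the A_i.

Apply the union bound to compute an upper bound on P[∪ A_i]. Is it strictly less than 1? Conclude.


Union bound: P[∪_{i=1}^{29} A_i] ≤ Σ_i P[A_i] ≤ 29·p = 29·(1/493) = 1/17.
Numerically: 1/17 ≈ 0.05882.
Is 1/17 < 1? YES.
Since P[∪ A_i] ≤ 1/17 < 1, the complement has P[∩ A_i^c] ≥ 1 − 1/17 = 16/17 > 0, so some outcome avoids every A_i.

29·p = 1/17 ≈ 0.05882; existence CERTIFIED by the union bound.


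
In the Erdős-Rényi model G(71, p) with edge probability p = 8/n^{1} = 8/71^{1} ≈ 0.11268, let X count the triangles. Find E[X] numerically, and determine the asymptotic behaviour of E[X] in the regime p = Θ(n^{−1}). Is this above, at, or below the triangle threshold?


Number of potential triangles: C(71, 3) = 57155.
Each occurs with probability p³ ≈ (0.11268)³ ≈ 1.4305232e-03.
By linearity: E[X] = C(71, 3)·p³ ≈ 57155 · 1.4305232e-03 ≈ 81.76156.
Here α = 1, so p = 8/n is exactly at the triangle threshold p ~ 1/n. Asymptotically E[X] → c³/6 = 8³/6 = 256/3 ≈ 85.33333, a bounded constant. In this regime the triangle count is asymptotically Poisson(c³/6).

E[X] ≈ 81.76156; in regime p = Θ(1/n^{1}) E[X] stays bounded (at the triangle threshold p ~ 1/n).


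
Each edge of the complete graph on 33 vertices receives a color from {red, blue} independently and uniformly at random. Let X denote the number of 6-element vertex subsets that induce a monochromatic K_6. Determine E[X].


Let X = Σ_S X_S over the C(33, 6) = 1107568 subsets S of size 6, where X_S = 1 if the K_6 on S is monochromatic.
For a fixed S, the K_6 on S has C(6, 2) = 15 edges. P[all 15 edges red] = (1/2)^15, and likewise for blue, so P[monochromatic] = 2·(1/2)^15 = 2^{1 − 15} = 1/16384.
By linearity of expectation: E[X] = C(33, 6) · 2^{1 − 15} = 1107568 · 1/16384 = 69223/1024.
Numerically: E[X] ≈ 67.600586.

E[X] = C(33,6)·2^(1−C(6,2)) = 69223/1024 ≈ 67.600586.


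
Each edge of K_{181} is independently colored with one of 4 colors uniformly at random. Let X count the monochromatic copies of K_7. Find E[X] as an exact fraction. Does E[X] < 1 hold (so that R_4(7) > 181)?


E[X] = C(181, 7) · 4^{1 − 21} = 1122839183400 · 4^{−20} = 1122839183400/1099511627776.
As a reduced fraction: E[X] = 140354897925/137438953472 ≈ 1.0212163.
Is E[X] < 1? NO.
Since E[X] ≥ 1, the first-moment bound is inconclusive at n = 181; it does NOT by itself certify R_4(7) > 181.

E[X] = 140354897925/137438953472 ≈ 1.0212163; E[X] ≥ 1; first-moment method inconclusive here.


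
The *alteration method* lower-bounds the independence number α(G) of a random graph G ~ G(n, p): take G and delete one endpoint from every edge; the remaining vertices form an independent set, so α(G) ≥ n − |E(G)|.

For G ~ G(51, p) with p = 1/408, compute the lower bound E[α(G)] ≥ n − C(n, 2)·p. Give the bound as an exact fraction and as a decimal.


E[|E(G)|] = C(51, 2)·p = 1275 · (1/408) = 25/8.
E[α(G)] ≥ n − E[|E(G)|] = 51 − 25/8 = 383/8.
Numerically: ≈ 47.875.
(This is only a lower bound; the true E[α(G)] may be larger.)

E[α(G)] ≥ 383/8 ≈ 47.875.
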